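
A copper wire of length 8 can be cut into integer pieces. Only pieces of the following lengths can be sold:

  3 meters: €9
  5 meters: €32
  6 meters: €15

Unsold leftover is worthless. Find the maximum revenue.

Consider every possible first cut. r[k] is the best of p[i]+r[k−i] over all sellable i≤k.
r[1] = 0
r[2] = 0
r[3] = 9
r[4] = 9
r[5] = max(9+0, 32+0) = 32
r[6] = max(9+9, 32+0, 15+0) = 32
r[7] = max(9+9, 32+0, 15+0) = 32
r[8] = max(9+32, 32+9, 15+0) = 41
One optimal cutting: 5 + 3 → €41.

41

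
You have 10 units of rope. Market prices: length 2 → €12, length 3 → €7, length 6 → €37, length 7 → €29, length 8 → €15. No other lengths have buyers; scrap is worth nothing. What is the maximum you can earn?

Consider every possible first cut. r[k] is the best of p[i]+r[k−i] over all sellable i≤k.
r[1] = 0
r[2] = 12
r[3] = max(12+0, 7+0) = 12
r[4] = max(12+12, 7+0) = 24
r[5] = max(12+12, 7+12) = 24
r[6] = max(12+24, 7+12, 37+0) = 37
r[7] = max(12+24, 7+24, 37+0, 29+0) = 37
r[8] = max(12+37, 7+24, 37+12, 29+0, 15+0) = 49
r[9] = max(12+37, 7+37, 37+12, 29+12, 15+0) = 49
r[10] = max(12+49, 7+37, 37+24, 29+12, 15+12) = 61
One optimal cutting: 6 + 2 + 2 → €61.

61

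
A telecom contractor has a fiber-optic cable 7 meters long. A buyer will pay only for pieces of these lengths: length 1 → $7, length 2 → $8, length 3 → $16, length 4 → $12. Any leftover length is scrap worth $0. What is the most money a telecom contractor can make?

49

Let r[k] be the best obtainable value from length k. For each k, try every first piece i and keep the best of price[i] + r[k−i].
r[1] = 7
r[2] = max(7+7, 8+0) = 14
r[3] = max(7+14, 8+7, 16+0) = 21
r[4] = max(7+21, 8+14, 16+7, 12+0) = 28
r[5] = max(7+28, 8+21, 16+14, 12+7) = 35
r[6] = max(7+35, 8+28, 16+21, 12+14) = 42
r[7] = max(7+42, 8+35, 16+28, 12+21) = 49
One optimal cutting: 1 + 1 + 1 + 1 + 1 + 1 + 1 → $49.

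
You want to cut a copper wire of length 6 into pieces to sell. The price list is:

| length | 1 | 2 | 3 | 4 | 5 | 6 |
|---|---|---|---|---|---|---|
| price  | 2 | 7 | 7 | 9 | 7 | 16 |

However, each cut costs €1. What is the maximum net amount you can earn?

Build r[k] bottom-up: r[k] = max over allowed piece i of (p[i] + r[k−i]) − 1 per cut.
r[1] = 2
r[2] = 7
r[3] = 8  (first piece 1, then r[2]=7)
r[4] = 13  (first piece 2, then r[2]=7)
r[5] = 14  (first piece 1, then r[4]=13)
r[6] = 19  (first piece 2, then r[4]=13)
One optimal plan: pieces 2 + 2 + 2 (2 cuts) → €21 − €2 = €19.

19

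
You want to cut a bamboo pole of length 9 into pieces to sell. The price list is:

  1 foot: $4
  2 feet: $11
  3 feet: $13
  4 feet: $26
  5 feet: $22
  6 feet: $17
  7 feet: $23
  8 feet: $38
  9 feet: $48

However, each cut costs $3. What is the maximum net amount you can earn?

50

Consider every possible first cut. r[k] is the best of p[i]+r[k−i] over all sellable i≤k, charging 3 whenever i<k.
r[1] = 4
r[2] = 11
r[3] = 13
r[4] = 26
r[5] = 27  (first piece 1, then r[4]=26)
r[6] = 34  (first piece 2, then r[4]=26)
r[7] = 36  (first piece 3, then r[4]=26)
r[8] = 49  (first piece 4, then r[4]=26)
r[9] = 50  (first piece 1, then r[8]=49)
One optimal plan: pieces 4 + 4 + 1 (2 cuts) → $56 − $6 = $50.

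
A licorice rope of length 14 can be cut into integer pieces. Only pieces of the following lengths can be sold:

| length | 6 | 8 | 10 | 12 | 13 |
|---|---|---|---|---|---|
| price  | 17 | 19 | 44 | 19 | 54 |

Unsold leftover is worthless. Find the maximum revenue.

54

Let r[k] be the best obtainable value from length k. For each k, try every first piece i and keep the best of price[i] + r[k−i].
r[1] = 0
r[2] = 0
r[3] = 0
r[4] = 0
r[5] = 0
r[6] = 17
r[7] = 17
r[8] = max(17+0, 19+0) = 19
r[9] = max(17+0, 19+0) = 19
r[10] = max(17+0, 19+0, 44+0) = 44
r[11] = max(17+0, 19+0, 44+0) = 44
r[12] = max(17+17, 19+0, 44+0, 19+0) = 44
r[13] = max(17+17, 19+0, 44+0, 19+0, 54+0) = 54
r[14] = max(17+19, 19+17, 44+0, 19+0, 54+0) = 54
One optimal cutting: pieces 13 with 1 cm of scrap → ¢54.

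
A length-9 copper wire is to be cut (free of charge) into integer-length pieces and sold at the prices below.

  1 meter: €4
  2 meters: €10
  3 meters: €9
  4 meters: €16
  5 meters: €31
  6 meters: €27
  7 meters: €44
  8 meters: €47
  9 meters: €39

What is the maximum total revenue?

Build best[k] bottom-up: best[k] = max over allowed piece i of (p[i] + best[k−i]).
best[1] = 4
best[2] = 10
best[3] = 14  (first piece 1, then best[2]=10)
best[4] = 20  (first piece 2, then best[2]=10)
best[5] = 31
best[6] = 35  (first piece 1, then best[5]=31)
best[7] = 44
best[8] = 48  (first piece 1, then best[7]=44)
best[9] = 54  (first piece 2, then best[7]=44)
One optimal cutting: 7 + 2 → €44 + €10 = €54.

54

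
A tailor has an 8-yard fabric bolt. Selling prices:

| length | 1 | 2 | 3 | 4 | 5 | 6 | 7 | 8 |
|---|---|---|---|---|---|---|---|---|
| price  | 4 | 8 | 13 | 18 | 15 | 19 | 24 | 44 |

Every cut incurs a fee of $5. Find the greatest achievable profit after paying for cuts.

Consider every possible first cut. net[k] is the best of p[i]+net[k−i] over all sellable i≤k, charging 5 whenever i<k.
net[1] = 4
net[2] = max(4+4-5, 8+0) = 8
net[3] = max(4+8-5, 8+4-5, 13+0) = 13
net[4] = max(4+13-5, 8+8-5, 13+4-5, 18+0) = 18
net[5] = max(4+18-5, 8+13-5, 13+8-5, 18+4-5, 15+0) = 17
net[6] = max(4+17-5, 8+18-5, 13+13-5, 18+8-5, 15+4-5, 19+0) = 21
net[7] = max(4+21-5, 8+17-5, 13+18-5, …, 19+4-5, 24+0) = 26
net[8] = max(4+26-5, 8+21-5, 13+17-5, …, 24+4-5, 44+0) = 44
Best is to make no cuts and sell whole for $44.

44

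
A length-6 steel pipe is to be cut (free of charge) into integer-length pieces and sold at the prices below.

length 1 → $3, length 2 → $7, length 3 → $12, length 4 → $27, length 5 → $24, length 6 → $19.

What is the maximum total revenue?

Build best[k] bottom-up: best[k] = max over allowed piece i of (p[i] + best[k−i]).
best[1] = 3
best[2] = 7
best[3] = 12
best[4] = 27
best[5] = 30  (first piece 1, then best[4]=27)
best[6] = 34  (first piece 2, then best[4]=27)
One optimal cutting: 4 + 2 → $27 + $7 = $34.

34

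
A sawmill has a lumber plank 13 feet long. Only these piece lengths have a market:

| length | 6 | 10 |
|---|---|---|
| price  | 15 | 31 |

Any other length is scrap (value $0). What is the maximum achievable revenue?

Consider every possible first cut. r[k] is the best of p[i]+r[k−i] over all sellable i≤k.
r[1] = 0
r[2] = 0
r[3] = 0
r[4] = 0
r[5] = 0
r[6] = 15
r[7] = 15
r[8] = 15
r[9] = 15
r[10] = 31
r[11] = 31
r[12] = 31
r[13] = 31
One optimal cutting: pieces 10 with 3 feet of scrap → $31.

31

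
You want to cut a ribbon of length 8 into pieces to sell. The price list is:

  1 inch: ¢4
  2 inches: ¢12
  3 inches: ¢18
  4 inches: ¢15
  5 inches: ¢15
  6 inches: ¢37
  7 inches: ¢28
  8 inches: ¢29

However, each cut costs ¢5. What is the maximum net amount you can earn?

Consider every possible first cut. r[k] is the best of p[i]+r[k−i] over all sellable i≤k, charging 5 whenever i<k.
r[1] = 4
r[2] = max(4+4-5, 12+0) = 12
r[3] = max(4+12-5, 12+4-5, 18+0) = 18
r[4] = max(4+18-5, 12+12-5, 18+4-5, 15+0) = 19
r[5] = max(4+19-5, 12+18-5, 18+12-5, 15+4-5, 15+0) = 25
r[6] = max(4+25-5, 12+19-5, 18+18-5, 15+12-5, 15+4-5, 37+0) = 37
r[7] = max(4+37-5, 12+25-5, 18+19-5, …, 37+4-5, 28+0) = 36
r[8] = max(4+36-5, 12+37-5, 18+25-5, …, 28+4-5, 29+0) = 44
One optimal plan: pieces 6 + 2 (1 cut) → ¢49 − ¢5 = ¢44.

44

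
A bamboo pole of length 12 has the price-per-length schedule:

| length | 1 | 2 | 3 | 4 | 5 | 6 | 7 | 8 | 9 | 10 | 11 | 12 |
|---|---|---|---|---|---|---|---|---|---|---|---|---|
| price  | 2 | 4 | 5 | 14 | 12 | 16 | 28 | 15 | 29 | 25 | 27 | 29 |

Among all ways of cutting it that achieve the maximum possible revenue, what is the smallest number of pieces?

Build r[k] bottom-up: r[k] = max over allowed piece i of (p[i] + r[k−i]).
r[1] = 2
r[2] = 4  (first piece 1, then r[1]=2)
r[3] = 6  (first piece 1, then r[2]=4)
r[4] = 14
r[5] = 16  (first piece 1, then r[4]=14)
r[6] = 18  (first piece 1, then r[5]=16)
r[7] = 28
r[8] = 30  (first piece 1, then r[7]=28)
r[9] = 32  (first piece 1, then r[8]=30)
r[10] = 34  (first piece 1, then r[9]=32)
r[11] = 42  (first piece 4, then r[7]=28)
r[12] = 44  (first piece 1, then r[11]=42)
Maximum revenue is $44.
Now minimize piece count subject to staying optimal: for each k, pieces[k] = 1 + min over i with p[i]+r[k−i]=r[k] of pieces[k−i].
pieces[9] = 2
pieces[10] = 3
pieces[11] = 2
pieces[12] = 3

3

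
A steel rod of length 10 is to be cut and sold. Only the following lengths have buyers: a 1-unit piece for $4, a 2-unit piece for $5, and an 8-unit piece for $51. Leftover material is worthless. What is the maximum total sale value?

Let best[k] be the best obtainable value from length k. For each k, try every first piece i and keep the best of price[i] + best[k−i].
best[1] = 4
best[2] = 8  (first piece 1, then best[1]=4)
best[3] = 12  (first piece 1, then best[2]=8)
best[4] = 16  (first piece 1, then best[3]=12)
best[5] = 20  (first piece 1, then best[4]=16)
best[6] = 24  (first piece 1, then best[5]=20)
best[7] = 28  (first piece 1, then best[6]=24)
best[8] = 51
best[9] = 55  (first piece 1, then best[8]=51)
best[10] = 59  (first piece 1, then best[9]=55)
One optimal cutting: 8 + 1 + 1 → $59.

59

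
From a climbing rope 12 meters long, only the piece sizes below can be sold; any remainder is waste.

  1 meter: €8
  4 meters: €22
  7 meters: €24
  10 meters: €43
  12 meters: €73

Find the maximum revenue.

Let r[k] be the best obtainable value from length k. For each k, try every first piece i and keep the best of price[i] + r[k−i].
r[1] = 8
r[2] = 16  (first piece 1, then r[1]=8)
r[3] = 24  (first piece 1, then r[2]=16)
r[4] = 32  (first piece 1, then r[3]=24)
r[5] = 40  (first piece 1, then r[4]=32)
r[6] = 48  (first piece 1, then r[5]=40)
r[7] = 56  (first piece 1, then r[6]=48)
r[8] = 64  (first piece 1, then r[7]=56)
r[9] = 72  (first piece 1, then r[8]=64)
r[10] = 80  (first piece 1, then r[9]=72)
r[11] = 88  (first piece 1, then r[10]=80)
r[12] = 96  (first piece 1, then r[11]=88)
One optimal cutting: 1 + 1 + 1 + 1 + 1 + 1 + 1 + 1 + 1 + 1 + 1 + 1 → €96.

96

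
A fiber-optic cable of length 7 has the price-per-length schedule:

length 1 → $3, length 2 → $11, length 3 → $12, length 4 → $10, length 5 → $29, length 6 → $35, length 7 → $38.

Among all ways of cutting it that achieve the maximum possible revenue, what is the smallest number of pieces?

Consider every possible first cut. r[k] is the best of p[i]+r[k−i] over all sellable i≤k.
r[1] = 3
r[2] = max(3+3, 11+0) = 11
r[3] = max(3+11, 11+3, 12+0) = 14
r[4] = max(3+14, 11+11, 12+3, 10+0) = 22
r[5] = max(3+22, 11+14, 12+11, 10+3, 29+0) = 29
r[6] = max(3+29, 11+22, 12+14, 10+11, 29+3, 35+0) = 35
r[7] = max(3+35, 11+29, 12+22, …, 35+3, 38+0) = 40
Maximum revenue is $40.
Now minimize piece count subject to staying optimal: for each k, pieces[k] = 1 + min over i with p[i]+r[k−i]=r[k] of pieces[k−i].
pieces[4] = 2
pieces[5] = 1
pieces[6] = 1
pieces[7] = 2

2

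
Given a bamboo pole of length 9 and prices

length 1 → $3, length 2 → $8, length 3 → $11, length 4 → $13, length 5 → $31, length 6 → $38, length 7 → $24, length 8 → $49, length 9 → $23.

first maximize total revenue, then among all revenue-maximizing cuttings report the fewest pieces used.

Build r[k] bottom-up: r[k] = max over allowed piece i of (p[i] + r[k−i]).
r[1] = 3
r[2] = 8
r[3] = 11  (first piece 1, then r[2]=8)
r[4] = 16  (first piece 2, then r[2]=8)
r[5] = 31
r[6] = 38
r[7] = 41  (first piece 1, then r[6]=38)
r[8] = 49
r[9] = 52  (first piece 1, then r[8]=49)
Maximum revenue is $52.
Now minimize piece count subject to staying optimal: for each k, pieces[k] = 1 + min over i with p[i]+r[k−i]=r[k] of pieces[k−i].
pieces[6] = 1
pieces[7] = 2
pieces[8] = 1
pieces[9] = 2

2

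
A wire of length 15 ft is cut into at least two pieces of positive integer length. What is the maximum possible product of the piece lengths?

Let f[k] be the best product for length k (with at least one cut). For each first piece i, the rest contributes max(k−i, f[k−i]).
f[2] = 1·max(1,0) = 1·1 = 1
f[3] = 1·max(2,1) = 1·2 = 2
f[4] = 2·max(2,1) = 2·2 = 4
f[5] = 2·max(3,2) = 2·3 = 6
f[6] = 3·max(3,2) = 3·3 = 9
f[7] = 2·max(5,6) = 2·6 = 12
f[8] = 2·max(6,9) = 2·9 = 18
f[9] = 3·max(6,9) = 3·9 = 27
f[10] = 2·max(8,18) = 2·18 = 36
f[11] = 2·max(9,27) = 2·27 = 54
f[12] = 3·max(9,27) = 3·27 = 81
f[13] = 2·max(11,54) = 2·54 = 108
f[14] = 2·max(12,81) = 2·81 = 162
f[15] = 3·max(12,81) = 3·81 = 243
One optimal split: 3 + 3 + 3 + 3 + 3; product 3·3·3·3·3 = 243.

243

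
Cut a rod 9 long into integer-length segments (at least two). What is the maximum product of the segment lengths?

27

Define f[k] = max over 1≤i<k of i · max(k−i, f[k−i]); the inner max lets the remainder stay uncut if that's better.
f[2] = 1·max(1,0) = 1·1 = 1
f[3] = 1·max(2,1) = 1·2 = 2
f[4] = 2·max(2,1) = 2·2 = 4
f[5] = 2·max(3,2) = 2·3 = 6
f[6] = 3·max(3,2) = 3·3 = 9
f[7] = 2·max(5,6) = 2·6 = 12
f[8] = 2·max(6,9) = 2·9 = 18
f[9] = 3·max(6,9) = 3·9 = 27
One optimal split: 3 + 3 + 3; product 3·3·3 = 27.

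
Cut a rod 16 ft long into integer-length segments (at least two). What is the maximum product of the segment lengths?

Let P[k] be the best product for length k (with at least one cut). For each first piece i, the rest contributes max(k−i, P[k−i]).
Small cases: P[2]=1, P[3]=2, P[4]=4, P[5]=6, P[6]=9, P[7]=12, P[8]=18, P[9]=27, P[10]=36.
P[11] = 2*max(9,27) = 2*27 = 54
P[12] = 3*max(9,27) = 3*27 = 81
P[13] = 2*max(11,54) = 2*54 = 108
P[14] = 2*max(12,81) = 2*81 = 162
P[15] = 3*max(12,81) = 3*81 = 243
P[16] = 2*max(14,162) = 2*162 = 324
One optimal split: 3 + 3 + 3 + 3 + 2 + 2; product 3*3*3*3*2*2 = 324.

324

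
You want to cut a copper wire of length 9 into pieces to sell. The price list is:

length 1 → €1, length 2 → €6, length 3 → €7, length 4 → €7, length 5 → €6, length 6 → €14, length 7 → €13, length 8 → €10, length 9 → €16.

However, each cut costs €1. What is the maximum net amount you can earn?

22

Let v[k] be the best obtainable value from length k. For each k, try every first piece i and keep the best of price[i] + v[k−i] minus the 1 cut fee when i<k.
v[1] = 1
v[2] = 6
v[3] = 7
v[4] = 11  (first piece 2, then v[2]=6)
v[5] = 12  (first piece 2, then v[3]=7)
v[6] = 16  (first piece 2, then v[4]=11)
v[7] = 17  (first piece 2, then v[5]=12)
v[8] = 21  (first piece 2, then v[6]=16)
v[9] = 22  (first piece 2, then v[7]=17)
One optimal plan: pieces 3 + 2 + 2 + 2 (3 cuts) → €25 − €3 = €22.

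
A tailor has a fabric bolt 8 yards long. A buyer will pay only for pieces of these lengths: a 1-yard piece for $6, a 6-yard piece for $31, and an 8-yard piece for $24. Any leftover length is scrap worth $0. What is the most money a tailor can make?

Let r[k] be the best obtainable value from length k. For each k, try every first piece i and keep the best of price[i] + r[k−i].
r[1] = 6
r[2] = 12  (first piece 1, then r[1]=6)
r[3] = 18  (first piece 1, then r[2]=12)
r[4] = 24  (first piece 1, then r[3]=18)
r[5] = 30  (first piece 1, then r[4]=24)
r[6] = 36  (first piece 1, then r[5]=30)
r[7] = 42  (first piece 1, then r[6]=36)
r[8] = 48  (first piece 1, then r[7]=42)
One optimal cutting: 1 + 1 + 1 + 1 + 1 + 1 + 1 + 1 → $48.

48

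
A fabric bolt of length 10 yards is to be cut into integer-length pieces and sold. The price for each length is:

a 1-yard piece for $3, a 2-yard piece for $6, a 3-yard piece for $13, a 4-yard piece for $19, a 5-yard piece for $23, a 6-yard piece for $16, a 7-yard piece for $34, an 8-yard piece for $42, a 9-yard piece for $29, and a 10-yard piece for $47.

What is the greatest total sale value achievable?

Let best[k] be the best obtainable value from length k. For each k, try every first piece i and keep the best of price[i] + best[k−i].
best[1] = 3
best[2] = 6  (first piece 1, then best[1]=3)
best[3] = 13
best[4] = 19
best[5] = 23
best[6] = 26  (first piece 1, then best[5]=23)
best[7] = 34
best[8] = 42
best[9] = 45  (first piece 1, then best[8]=42)
best[10] = 48  (first piece 1, then best[9]=45)
One optimal cutting: 8 + 1 + 1 → $42 + $3 + $3 = $48.

48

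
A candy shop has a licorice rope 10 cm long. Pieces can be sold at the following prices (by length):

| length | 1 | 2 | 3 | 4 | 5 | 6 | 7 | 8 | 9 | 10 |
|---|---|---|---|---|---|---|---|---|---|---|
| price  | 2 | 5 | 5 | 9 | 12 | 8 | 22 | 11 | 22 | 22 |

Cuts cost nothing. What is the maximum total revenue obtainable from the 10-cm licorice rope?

Build best[k] bottom-up: best[k] = max over allowed piece i of (p[i] + best[k−i]).
best[1] = 2
best[2] = 5
best[3] = 7  (first piece 1, then best[2]=5)
best[4] = 10  (first piece 2, then best[2]=5)
best[5] = 12  (first piece 1, then best[4]=10)
best[6] = 15  (first piece 2, then best[4]=10)
best[7] = 22
best[8] = 24  (first piece 1, then best[7]=22)
best[9] = 27  (first piece 2, then best[7]=22)
best[10] = 29  (first piece 1, then best[9]=27)
One optimal cutting: 7 + 2 + 1 → ¢22 + ¢5 + ¢2 = ¢29.

29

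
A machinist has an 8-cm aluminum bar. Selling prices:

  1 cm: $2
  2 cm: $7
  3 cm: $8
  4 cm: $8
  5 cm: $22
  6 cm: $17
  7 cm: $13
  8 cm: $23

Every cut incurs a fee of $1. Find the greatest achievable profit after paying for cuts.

Let r[k] be the best obtainable value from length k. For each k, try every first piece i and keep the best of price[i] + r[k−i] minus the 1 cut fee when i<k.
r[1] = 2
r[2] = max(2+2-1, 7+0) = 7
r[3] = max(2+7-1, 7+2-1, 8+0) = 8
r[4] = max(2+8-1, 7+7-1, 8+2-1, 8+0) = 13
r[5] = max(2+13-1, 7+8-1, 8+7-1, 8+2-1, 22+0) = 22
r[6] = max(2+22-1, 7+13-1, 8+8-1, 8+7-1, 22+2-1, 17+0) = 23
r[7] = max(2+23-1, 7+22-1, 8+13-1, …, 17+2-1, 13+0) = 28
r[8] = max(2+28-1, 7+23-1, 8+22-1, …, 13+2-1, 23+0) = 29
One optimal plan: pieces 5 + 2 + 1 (2 cuts) → $31 − $2 = $29.

29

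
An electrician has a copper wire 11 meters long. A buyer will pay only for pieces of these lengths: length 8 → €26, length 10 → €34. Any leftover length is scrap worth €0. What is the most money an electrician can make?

Consider every possible first cut. r[k] is the best of p[i]+r[k−i] over all sellable i≤k.
r[1] = 0
r[2] = 0
r[3] = 0
r[4] = 0
r[5] = 0
r[6] = 0
r[7] = 0
r[8] = 26
r[9] = 26
r[10] = 34
r[11] = 34
One optimal cutting: pieces 10 with 1 meter of scrap → €34.

34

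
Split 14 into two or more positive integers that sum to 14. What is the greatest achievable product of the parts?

Fill P[k] for k=2..14: at each k try every first piece i and multiply by the better of (k−i) uncut or P[k−i].
Small cases: P[2]=1, P[3]=2, P[4]=4, P[5]=6, P[6]=9, P[7]=12, P[8]=18, P[9]=27.
P[10] = 2*max(8,18) = 2*18 = 36
P[11] = 2*max(9,27) = 2*27 = 54
P[12] = 3*max(9,27) = 3*27 = 81
P[13] = 2*max(11,54) = 2*54 = 108
P[14] = 2*max(12,81) = 2*81 = 162
One optimal split: 3 + 3 + 3 + 3 + 2; product 3*3*3*3*2 = 162.

162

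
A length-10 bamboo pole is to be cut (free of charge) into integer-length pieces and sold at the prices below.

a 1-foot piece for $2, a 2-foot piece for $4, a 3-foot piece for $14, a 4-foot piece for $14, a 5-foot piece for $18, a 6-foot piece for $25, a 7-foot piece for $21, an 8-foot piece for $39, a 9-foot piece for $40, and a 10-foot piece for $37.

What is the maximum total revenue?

Let r[k] be the best obtainable value from length k. For each k, try every first piece i and keep the best of price[i] + r[k−i].
r[1] = 2
r[2] = 4  (first piece 1, then r[1]=2)
r[3] = 14
r[4] = 16  (first piece 1, then r[3]=14)
r[5] = 18  (first piece 1, then r[4]=16)
r[6] = 28  (first piece 3, then r[3]=14)
r[7] = 30  (first piece 1, then r[6]=28)
r[8] = 39
r[9] = 42  (first piece 3, then r[6]=28)
r[10] = 44  (first piece 1, then r[9]=42)
One optimal cutting: 3 + 3 + 3 + 1 → $14 + $14 + $14 + $2 = $44.

44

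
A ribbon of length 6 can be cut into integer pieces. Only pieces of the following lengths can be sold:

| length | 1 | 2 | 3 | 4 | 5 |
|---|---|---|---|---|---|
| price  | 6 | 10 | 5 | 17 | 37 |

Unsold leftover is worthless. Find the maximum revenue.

43

Build best[k] bottom-up: best[k] = max over allowed piece i of (p[i] + best[k−i]).
best[1] = 6
best[2] = max(6+6, 10+0) = 12
best[3] = max(6+12, 10+6, 5+0) = 18
best[4] = max(6+18, 10+12, 5+6, 17+0) = 24
best[5] = max(6+24, 10+18, 5+12, 17+6, 37+0) = 37
best[6] = max(6+37, 10+24, 5+18, 17+12, 37+6) = 43
One optimal cutting: 5 + 1 → ¢43.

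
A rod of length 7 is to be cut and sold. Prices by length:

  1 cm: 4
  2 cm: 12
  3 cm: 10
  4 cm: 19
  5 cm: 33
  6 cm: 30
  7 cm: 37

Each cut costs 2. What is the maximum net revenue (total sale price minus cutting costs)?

43

Let r[k] be the best obtainable value from length k. For each k, try every first piece i and keep the best of price[i] + r[k−i] minus the 2 cut fee when i<k.
r[1] = 4
r[2] = 12
r[3] = 14  (first piece 1, then r[2]=12)
r[4] = 22  (first piece 2, then r[2]=12)
r[5] = 33
r[6] = 35  (first piece 1, then r[5]=33)
r[7] = 43  (first piece 2, then r[5]=33)
One optimal plan: pieces 5 + 2 (1 cut) → 45 − 2 = 43.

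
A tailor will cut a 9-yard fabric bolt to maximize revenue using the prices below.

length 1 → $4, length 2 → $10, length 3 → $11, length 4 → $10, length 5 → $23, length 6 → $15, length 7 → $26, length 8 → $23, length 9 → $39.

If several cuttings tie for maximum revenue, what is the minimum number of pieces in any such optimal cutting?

5

Consider every possible first cut. r[k] is the best of p[i]+r[k−i] over all sellable i≤k.
r[1] = 4
r[2] = 10
r[3] = 14  (first piece 1, then r[2]=10)
r[4] = 20  (first piece 2, then r[2]=10)
r[5] = 24  (first piece 1, then r[4]=20)
r[6] = 30  (first piece 2, then r[4]=20)
r[7] = 34  (first piece 1, then r[6]=30)
r[8] = 40  (first piece 2, then r[6]=30)
r[9] = 44  (first piece 1, then r[8]=40)
Maximum revenue is $44.
Now minimize piece count subject to staying optimal: for each k, pieces[k] = 1 + min over i with p[i]+r[k−i]=r[k] of pieces[k−i].
pieces[6] = 3
pieces[7] = 4
pieces[8] = 4
pieces[9] = 5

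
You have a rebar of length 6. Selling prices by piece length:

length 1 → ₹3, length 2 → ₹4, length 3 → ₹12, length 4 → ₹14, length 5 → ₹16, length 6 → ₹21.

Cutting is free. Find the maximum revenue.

Let v[k] be the best obtainable value from length k. For each k, try every first piece i and keep the best of price[i] + v[k−i].
v[1] = 3
v[2] = 6  (first piece 1, then v[1]=3)
v[3] = 12
v[4] = 15  (first piece 1, then v[3]=12)
v[5] = 18  (first piece 1, then v[4]=15)
v[6] = 24  (first piece 3, then v[3]=12)
One optimal cutting: 3 + 3 → ₹12 + ₹12 = ₹24.

24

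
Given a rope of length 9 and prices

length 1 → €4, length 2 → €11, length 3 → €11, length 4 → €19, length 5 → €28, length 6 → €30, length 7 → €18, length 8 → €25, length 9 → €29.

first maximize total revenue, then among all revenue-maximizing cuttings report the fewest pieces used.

3

Consider every possible first cut. r[k] is the best of p[i]+r[k−i] over all sellable i≤k.
r[1] = 4
r[2] = max(4+4, 11+0) = 11
r[3] = max(4+11, 11+4, 11+0) = 15
r[4] = max(4+15, 11+11, 11+4, 19+0) = 22
r[5] = max(4+22, 11+15, 11+11, 19+4, 28+0) = 28
r[6] = max(4+28, 11+22, 11+15, 19+11, 28+4, 30+0) = 33
r[7] = max(4+33, 11+28, 11+22, …, 30+4, 18+0) = 39
r[8] = max(4+39, 11+33, 11+28, …, 18+4, 25+0) = 44
r[9] = max(4+44, 11+39, 11+33, …, 25+4, 29+0) = 50
Maximum revenue is €50.
Now minimize piece count subject to staying optimal: for each k, pieces[k] = 1 + min over i with p[i]+r[k−i]=r[k] of pieces[k−i].
pieces[6] = 3
pieces[7] = 2
pieces[8] = 4
pieces[9] = 3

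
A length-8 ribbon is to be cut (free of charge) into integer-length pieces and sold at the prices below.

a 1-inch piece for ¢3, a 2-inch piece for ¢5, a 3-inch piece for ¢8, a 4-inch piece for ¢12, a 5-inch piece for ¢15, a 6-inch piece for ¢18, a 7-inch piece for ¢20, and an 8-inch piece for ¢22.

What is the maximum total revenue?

24

Let v[k] be the best obtainable value from length k. For each k, try every first piece i and keep the best of price[i] + v[k−i].
v[1] = 3
v[2] = 6  (first piece 1, then v[1]=3)
v[3] = 9  (first piece 1, then v[2]=6)
v[4] = 12  (first piece 1, then v[3]=9)
v[5] = 15  (first piece 1, then v[4]=12)
v[6] = 18  (first piece 1, then v[5]=15)
v[7] = 21  (first piece 1, then v[6]=18)
v[8] = 24  (first piece 1, then v[7]=21)
One optimal cutting: 1 + 1 + 1 + 1 + 1 + 1 + 1 + 1 → ¢3 + ¢3 + ¢3 + ¢3 + ¢3 + ¢3 + ¢3 + ¢3 = ¢24.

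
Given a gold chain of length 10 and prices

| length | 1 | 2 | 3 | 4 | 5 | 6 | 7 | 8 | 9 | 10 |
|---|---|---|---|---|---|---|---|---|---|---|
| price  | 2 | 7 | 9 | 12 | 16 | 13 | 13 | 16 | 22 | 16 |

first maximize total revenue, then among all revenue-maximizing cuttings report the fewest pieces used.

Let r[k] be the best obtainable value from length k. For each k, try every first piece i and keep the best of price[i] + r[k−i].
r[1] = 2
r[2] = max(2+2, 7+0) = 7
r[3] = max(2+7, 7+2, 9+0) = 9
r[4] = max(2+9, 7+7, 9+2, 12+0) = 14
r[5] = max(2+14, 7+9, 9+7, 12+2, 16+0) = 16
r[6] = max(2+16, 7+14, 9+9, 12+7, 16+2, 13+0) = 21
r[7] = max(2+21, 7+16, 9+14, …, 13+2, 13+0) = 23
r[8] = max(2+23, 7+21, 9+16, …, 13+2, 16+0) = 28
r[9] = max(2+28, 7+23, 9+21, …, 16+2, 22+0) = 30
r[10] = max(2+30, 7+28, 9+23, …, 22+2, 16+0) = 35
Maximum revenue is $35.
Now minimize piece count subject to staying optimal: for each k, pieces[k] = 1 + min over i with p[i]+r[k−i]=r[k] of pieces[k−i].
pieces[7] = 2
pieces[8] = 4
pieces[9] = 3
pieces[10] = 5

5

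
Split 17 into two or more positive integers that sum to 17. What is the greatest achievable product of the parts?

Define m[k] = max over 1≤i<k of i · max(k−i, m[k−i]); the inner max lets the remainder stay uncut if that's better.
Small cases: m[2]=1, m[3]=2, m[4]=4, m[5]=6, m[6]=9, m[7]=12, m[8]=18, m[9]=27, m[10]=36, m[11]=54, m[12]=81.
m[13] = 2×max(11,54) = 2×54 = 108
m[14] = 2×max(12,81) = 2×81 = 162
m[15] = 3×max(12,81) = 3×81 = 243
m[16] = 2×max(14,162) = 2×162 = 324
m[17] = 2×max(15,243) = 2×243 = 486
One optimal split: 3 + 3 + 3 + 3 + 3 + 2; product 3×3×3×3×3×2 = 486.

486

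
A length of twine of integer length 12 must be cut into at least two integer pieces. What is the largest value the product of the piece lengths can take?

81

Let f[k] be the best product for length k (with at least one cut). For each first piece i, the rest contributes max(k−i, f[k−i]).
f[2] = 1*max(1,0) = 1*1 = 1
f[3] = max(1*2, 2*1) = 2
f[4] = max(1*3, 2*2, 3*1) = 4
f[5] = max(1*4, 2*3, 3*2, 4*1) = 6
f[6] = max(1*6, 2*4, 3*3, 4*2, 5*1) = 9
f[7] = max(1*9, 2*6, 3*4, 4*3, 5*2, 6*1) = 12
f[8] = max(1*12, 2*9, 3*6, …, 6*2, 7*1) = 18
f[9] = max(1*18, 2*12, 3*9, …, 7*2, 8*1) = 27
f[10] = max(1*27, 2*18, 3*12, …, 8*2, 9*1) = 36
f[11] = max(1*36, 2*27, 3*18, …, 9*2, 10*1) = 54
f[12] = max(1*54, 2*36, 3*27, …, 10*2, 11*1) = 81
One optimal split: 3 + 3 + 3 + 3; product 3*3*3*3 = 81.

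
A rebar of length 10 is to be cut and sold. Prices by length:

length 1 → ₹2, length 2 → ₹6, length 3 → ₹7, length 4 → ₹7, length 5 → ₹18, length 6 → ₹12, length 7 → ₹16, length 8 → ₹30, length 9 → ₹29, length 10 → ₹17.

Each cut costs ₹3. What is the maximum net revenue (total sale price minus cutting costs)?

Build v[k] bottom-up: v[k] = max over allowed piece i of (p[i] + v[k−i]) − 3 per cut.
v[1] = 2
v[2] = max(2+2-3, 6+0) = 6
v[3] = max(2+6-3, 6+2-3, 7+0) = 7
v[4] = max(2+7-3, 6+6-3, 7+2-3, 7+0) = 9
v[5] = max(2+9-3, 6+7-3, 7+6-3, 7+2-3, 18+0) = 18
v[6] = max(2+18-3, 6+9-3, 7+7-3, 7+6-3, 18+2-3, 12+0) = 17
v[7] = max(2+17-3, 6+18-3, 7+9-3, …, 12+2-3, 16+0) = 21
v[8] = max(2+21-3, 6+17-3, 7+18-3, …, 16+2-3, 30+0) = 30
v[9] = max(2+30-3, 6+21-3, 7+17-3, …, 30+2-3, 29+0) = 29
v[10] = max(2+29-3, 6+30-3, 7+21-3, …, 29+2-3, 17+0) = 33
One optimal plan: pieces 8 + 2 (1 cut) → ₹36 − ₹3 = ₹33.

33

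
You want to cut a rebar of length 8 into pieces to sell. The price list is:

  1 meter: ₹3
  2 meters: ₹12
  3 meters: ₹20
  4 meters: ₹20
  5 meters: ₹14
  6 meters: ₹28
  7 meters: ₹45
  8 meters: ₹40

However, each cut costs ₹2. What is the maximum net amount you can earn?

48

Consider every possible first cut. r[k] is the best of p[i]+r[k−i] over all sellable i≤k, charging 2 whenever i<k.
r[1] = 3
r[2] = max(3+3-2, 12+0) = 12
r[3] = max(3+12-2, 12+3-2, 20+0) = 20
r[4] = max(3+20-2, 12+12-2, 20+3-2, 20+0) = 22
r[5] = max(3+22-2, 12+20-2, 20+12-2, 20+3-2, 14+0) = 30
r[6] = max(3+30-2, 12+22-2, 20+20-2, 20+12-2, 14+3-2, 28+0) = 38
r[7] = max(3+38-2, 12+30-2, 20+22-2, …, 28+3-2, 45+0) = 45
r[8] = max(3+45-2, 12+38-2, 20+30-2, …, 45+3-2, 40+0) = 48
One optimal plan: pieces 3 + 3 + 2 (2 cuts) → ₹52 − ₹4 = ₹48.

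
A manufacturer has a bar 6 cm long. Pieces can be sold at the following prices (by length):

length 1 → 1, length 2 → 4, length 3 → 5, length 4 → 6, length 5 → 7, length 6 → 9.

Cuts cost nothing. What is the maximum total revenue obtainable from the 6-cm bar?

Build r[k] bottom-up: r[k] = max over allowed piece i of (p[i] + r[k−i]).
r[1] = 1
r[2] = max(1+1, 4+0) = 4
r[3] = max(1+4, 4+1, 5+0) = 5
r[4] = max(1+5, 4+4, 5+1, 6+0) = 8
r[5] = max(1+8, 4+5, 5+4, 6+1, 7+0) = 9
r[6] = max(1+9, 4+8, 5+5, 6+4, 7+1, 9+0) = 12
One optimal cutting: 2 + 2 + 2 → 4 + 4 + 4 = 12.

12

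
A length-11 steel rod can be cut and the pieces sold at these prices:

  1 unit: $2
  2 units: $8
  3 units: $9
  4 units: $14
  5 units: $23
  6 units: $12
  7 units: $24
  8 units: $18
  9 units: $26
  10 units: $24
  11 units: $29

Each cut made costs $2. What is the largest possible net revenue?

Let v[k] be the best obtainable value from length k. For each k, try every first piece i and keep the best of price[i] + v[k−i] minus the 2 cut fee when i<k.
v[1] = 2
v[2] = max(2+2-2, 8+0) = 8
v[3] = max(2+8-2, 8+2-2, 9+0) = 9
v[4] = max(2+9-2, 8+8-2, 9+2-2, 14+0) = 14
v[5] = max(2+14-2, 8+9-2, 9+8-2, 14+2-2, 23+0) = 23
v[6] = max(2+23-2, 8+14-2, 9+9-2, 14+8-2, 23+2-2, 12+0) = 23
v[7] = max(2+23-2, 8+23-2, 9+14-2, …, 12+2-2, 24+0) = 29
v[8] = max(2+29-2, 8+23-2, 9+23-2, …, 24+2-2, 18+0) = 30
v[9] = max(2+30-2, 8+29-2, 9+23-2, …, 18+2-2, 26+0) = 35
v[10] = max(2+35-2, 8+30-2, 9+29-2, …, 26+2-2, 24+0) = 44
v[11] = max(2+44-2, 8+35-2, 9+30-2, …, 24+2-2, 29+0) = 44
One optimal plan: pieces 5 + 5 + 1 (2 cuts) → $48 − $4 = $44.

44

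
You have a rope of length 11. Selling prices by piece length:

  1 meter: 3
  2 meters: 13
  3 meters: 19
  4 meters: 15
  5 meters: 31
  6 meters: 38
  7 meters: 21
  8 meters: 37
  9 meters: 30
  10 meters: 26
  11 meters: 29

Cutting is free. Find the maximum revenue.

Consider every possible first cut. best[k] is the best of p[i]+best[k−i] over all sellable i≤k.
best[1] = 3
best[2] = max(3+3, 13+0) = 13
best[3] = max(3+13, 13+3, 19+0) = 19
best[4] = max(3+19, 13+13, 19+3, 15+0) = 26
best[5] = max(3+26, 13+19, 19+13, 15+3, 31+0) = 32
best[6] = max(3+32, 13+26, 19+19, 15+13, 31+3, 38+0) = 39
best[7] = max(3+39, 13+32, 19+26, …, 38+3, 21+0) = 45
best[8] = max(3+45, 13+39, 19+32, …, 21+3, 37+0) = 52
best[9] = max(3+52, 13+45, 19+39, …, 37+3, 30+0) = 58
best[10] = max(3+58, 13+52, 19+45, …, 30+3, 26+0) = 65
best[11] = max(3+65, 13+58, 19+52, …, 26+3, 29+0) = 71
One optimal cutting: 3 + 2 + 2 + 2 + 2 → 19 + 13 + 13 + 13 + 13 = 71.

71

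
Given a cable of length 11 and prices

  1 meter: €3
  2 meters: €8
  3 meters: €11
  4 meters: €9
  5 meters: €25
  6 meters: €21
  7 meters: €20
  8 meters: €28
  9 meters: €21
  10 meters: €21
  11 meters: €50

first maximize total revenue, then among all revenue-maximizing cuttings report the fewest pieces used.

Build r[k] bottom-up: r[k] = max over allowed piece i of (p[i] + r[k−i]).
r[1] = 3
r[2] = max(3+3, 8+0) = 8
r[3] = max(3+8, 8+3, 11+0) = 11
r[4] = max(3+11, 8+8, 11+3, 9+0) = 16
r[5] = max(3+16, 8+11, 11+8, 9+3, 25+0) = 25
r[6] = max(3+25, 8+16, 11+11, 9+8, 25+3, 21+0) = 28
r[7] = max(3+28, 8+25, 11+16, …, 21+3, 20+0) = 33
r[8] = max(3+33, 8+28, 11+25, …, 20+3, 28+0) = 36
r[9] = max(3+36, 8+33, 11+28, …, 28+3, 21+0) = 41
r[10] = max(3+41, 8+36, 11+33, …, 21+3, 21+0) = 50
r[11] = max(3+50, 8+41, 11+36, …, 21+3, 50+0) = 53
Maximum revenue is €53.
Now minimize piece count subject to staying optimal: for each k, pieces[k] = 1 + min over i with p[i]+r[k−i]=r[k] of pieces[k−i].
pieces[8] = 2
pieces[9] = 3
pieces[10] = 2
pieces[11] = 3

3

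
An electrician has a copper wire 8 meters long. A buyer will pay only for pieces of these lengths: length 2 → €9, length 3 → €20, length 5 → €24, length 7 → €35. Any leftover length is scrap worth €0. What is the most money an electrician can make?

Consider every possible first cut. best[k] is the best of p[i]+best[k−i] over all sellable i≤k.
best[1] = 0
best[2] = 9
best[3] = max(9+0, 20+0) = 20
best[4] = max(9+9, 20+0) = 20
best[5] = max(9+20, 20+9, 24+0) = 29
best[6] = max(9+20, 20+20, 24+0) = 40
best[7] = max(9+29, 20+20, 24+9, 35+0) = 40
best[8] = max(9+40, 20+29, 24+20, 35+0) = 49
One optimal cutting: 3 + 3 + 2 → €49.

49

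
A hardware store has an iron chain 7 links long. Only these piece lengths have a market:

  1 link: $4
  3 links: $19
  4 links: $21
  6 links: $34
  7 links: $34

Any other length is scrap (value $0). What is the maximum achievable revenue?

Let best[k] be the best obtainable value from length k. For each k, try every first piece i and keep the best of price[i] + best[k−i].
best[1] = 4
best[2] = 8  (first piece 1, then best[1]=4)
best[3] = max(4+8, 19+0) = 19
best[4] = max(4+19, 19+4, 21+0) = 23
best[5] = max(4+23, 19+8, 21+4) = 27
best[6] = max(4+27, 19+19, 21+8, 34+0) = 38
best[7] = max(4+38, 19+23, 21+19, 34+4, 34+0) = 42
One optimal cutting: 3 + 3 + 1 → $42.

42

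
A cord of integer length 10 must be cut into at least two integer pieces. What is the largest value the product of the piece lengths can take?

Let g[k] be the best product for length k (with at least one cut). For each first piece i, the rest contributes max(k−i, g[k−i]).
g[2] = 1×max(1,0) = 1×1 = 1
g[3] = max(1×2, 2×1) = 2
g[4] = max(1×3, 2×2, 3×1) = 4
g[5] = max(1×4, 2×3, 3×2, 4×1) = 6
g[6] = max(1×6, 2×4, 3×3, 4×2, 5×1) = 9
g[7] = max(1×9, 2×6, 3×4, 4×3, 5×2, 6×1) = 12
g[8] = max(1×12, 2×9, 3×6, …, 6×2, 7×1) = 18
g[9] = max(1×18, 2×12, 3×9, …, 7×2, 8×1) = 27
g[10] = max(1×27, 2×18, 3×12, …, 8×2, 9×1) = 36
One optimal split: 3 + 3 + 2 + 2; product 3×3×2×2 = 36.

36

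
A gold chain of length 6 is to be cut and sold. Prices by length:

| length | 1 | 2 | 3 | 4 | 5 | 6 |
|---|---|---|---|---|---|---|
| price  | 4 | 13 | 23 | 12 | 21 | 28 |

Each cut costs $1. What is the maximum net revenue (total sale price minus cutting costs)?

Let net[k] be the best obtainable value from length k. For each k, try every first piece i and keep the best of price[i] + net[k−i] minus the 1 cut fee when i<k.
net[1] = 4
net[2] = max(4+4-1, 13+0) = 13
net[3] = max(4+13-1, 13+4-1, 23+0) = 23
net[4] = max(4+23-1, 13+13-1, 23+4-1, 12+0) = 26
net[5] = max(4+26-1, 13+23-1, 23+13-1, 12+4-1, 21+0) = 35
net[6] = max(4+35-1, 13+26-1, 23+23-1, 12+13-1, 21+4-1, 28+0) = 45
One optimal plan: pieces 3 + 3 (1 cut) → $46 − $1 = $45.

45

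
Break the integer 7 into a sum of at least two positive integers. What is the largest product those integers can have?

Let f[k] be the best product for length k (with at least one cut). For each first piece i, the rest contributes max(k−i, f[k−i]).
f[2] = 1*max(1,0) = 1*1 = 1
f[3] = max(1*2, 2*1) = 2
f[4] = max(1*3, 2*2, 3*1) = 4
f[5] = max(1*4, 2*3, 3*2, 4*1) = 6
f[6] = max(1*6, 2*4, 3*3, 4*2, 5*1) = 9
f[7] = max(1*9, 2*6, 3*4, 4*3, 5*2, 6*1) = 12
One optimal split: 3 + 2 + 2; product 3*2*2 = 12.

12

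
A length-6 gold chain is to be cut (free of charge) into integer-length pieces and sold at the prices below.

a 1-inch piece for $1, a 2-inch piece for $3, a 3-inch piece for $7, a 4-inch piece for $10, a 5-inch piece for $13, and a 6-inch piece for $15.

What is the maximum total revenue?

15

Let R[k] be the best obtainable value from length k. For each k, try every first piece i and keep the best of price[i] + R[k−i].
R[1] = 1
R[2] = max(1+1, 3+0) = 3
R[3] = max(1+3, 3+1, 7+0) = 7
R[4] = max(1+7, 3+3, 7+1, 10+0) = 10
R[5] = max(1+10, 3+7, 7+3, 10+1, 13+0) = 13
R[6] = max(1+13, 3+10, 7+7, 10+3, 13+1, 15+0) = 15
Best is to sell the whole 6-inch piece uncut for $15.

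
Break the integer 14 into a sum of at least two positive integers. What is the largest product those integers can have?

162

Fill P[k] for k=2..14: at each k try every first piece i and multiply by the better of (k−i) uncut or P[k−i].
P[2] = 1·max(1,0) = 1·1 = 1
P[3] = max(1·2, 2·1) = 2
P[4] = max(1·3, 2·2, 3·1) = 4
P[5] = max(1·4, 2·3, 3·2, 4·1) = 6
P[6] = max(1·6, 2·4, 3·3, 4·2, 5·1) = 9
P[7] = max(1·9, 2·6, 3·4, 4·3, 5·2, 6·1) = 12
P[8] = max(1·12, 2·9, 3·6, …, 6·2, 7·1) = 18
P[9] = max(1·18, 2·12, 3·9, …, 7·2, 8·1) = 27
P[10] = max(1·27, 2·18, 3·12, …, 8·2, 9·1) = 36
P[11] = max(1·36, 2·27, 3·18, …, 9·2, 10·1) = 54
P[12] = max(1·54, 2·36, 3·27, …, 10·2, 11·1) = 81
P[13] = max(1·81, 2·54, 3·36, …, 11·2, 12·1) = 108
P[14] = max(1·108, 2·81, 3·54, …, 12·2, 13·1) = 162
One optimal split: 3 + 3 + 3 + 3 + 2; product 3·3·3·3·2 = 162.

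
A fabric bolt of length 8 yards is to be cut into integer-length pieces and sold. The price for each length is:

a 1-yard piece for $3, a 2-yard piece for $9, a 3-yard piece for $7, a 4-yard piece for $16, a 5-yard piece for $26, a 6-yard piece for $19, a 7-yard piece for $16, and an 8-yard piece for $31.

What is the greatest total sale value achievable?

38

Build best[k] bottom-up: best[k] = max over allowed piece i of (p[i] + best[k−i]).
best[1] = 3
best[2] = max(3+3, 9+0) = 9
best[3] = max(3+9, 9+3, 7+0) = 12
best[4] = max(3+12, 9+9, 7+3, 16+0) = 18
best[5] = max(3+18, 9+12, 7+9, 16+3, 26+0) = 26
best[6] = max(3+26, 9+18, 7+12, 16+9, 26+3, 19+0) = 29
best[7] = max(3+29, 9+26, 7+18, …, 19+3, 16+0) = 35
best[8] = max(3+35, 9+29, 7+26, …, 16+3, 31+0) = 38
One optimal cutting: 5 + 2 + 1 → $26 + $9 + $3 = $38.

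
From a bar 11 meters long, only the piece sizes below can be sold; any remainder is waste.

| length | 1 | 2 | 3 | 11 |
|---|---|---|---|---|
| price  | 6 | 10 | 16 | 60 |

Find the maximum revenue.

66

Build r[k] bottom-up: r[k] = max over allowed piece i of (p[i] + r[k−i]).
r[1] = 6
r[2] = max(6+6, 10+0) = 12
r[3] = max(6+12, 10+6, 16+0) = 18
r[4] = max(6+18, 10+12, 16+6) = 24
r[5] = max(6+24, 10+18, 16+12) = 30
r[6] = max(6+30, 10+24, 16+18) = 36
r[7] = max(6+36, 10+30, 16+24) = 42
r[8] = max(6+42, 10+36, 16+30) = 48
r[9] = max(6+48, 10+42, 16+36) = 54
r[10] = max(6+54, 10+48, 16+42) = 60
r[11] = max(6+60, 10+54, 16+48, 60+0) = 66
One optimal cutting: 1 + 1 + 1 + 1 + 1 + 1 + 1 + 1 + 1 + 1 + 1 → €66.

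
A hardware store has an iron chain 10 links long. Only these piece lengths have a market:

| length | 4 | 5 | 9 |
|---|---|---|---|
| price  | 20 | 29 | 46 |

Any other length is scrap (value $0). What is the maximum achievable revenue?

Consider every possible first cut. f[k] is the best of p[i]+f[k−i] over all sellable i≤k.
f[1] = 0
f[2] = 0
f[3] = 0
f[4] = 20
f[5] = 29
f[6] = 29
f[7] = 29
f[8] = 40  (first piece 4, then f[4]=20)
f[9] = 49  (first piece 4, then f[5]=29)
f[10] = 58  (first piece 5, then f[5]=29)
One optimal cutting: 5 + 5 → $58.

58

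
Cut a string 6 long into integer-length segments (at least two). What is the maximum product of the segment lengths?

Let f[k] be the best product for length k (with at least one cut). For each first piece i, the rest contributes max(k−i, f[k−i]).
f[2] = 1*max(1,0) = 1*1 = 1
f[3] = 1*max(2,1) = 1*2 = 2
f[4] = 2*max(2,1) = 2*2 = 4
f[5] = 2*max(3,2) = 2*3 = 6
f[6] = 3*max(3,2) = 3*3 = 9
One optimal split: 3 + 3; product 3*3 = 9.

9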